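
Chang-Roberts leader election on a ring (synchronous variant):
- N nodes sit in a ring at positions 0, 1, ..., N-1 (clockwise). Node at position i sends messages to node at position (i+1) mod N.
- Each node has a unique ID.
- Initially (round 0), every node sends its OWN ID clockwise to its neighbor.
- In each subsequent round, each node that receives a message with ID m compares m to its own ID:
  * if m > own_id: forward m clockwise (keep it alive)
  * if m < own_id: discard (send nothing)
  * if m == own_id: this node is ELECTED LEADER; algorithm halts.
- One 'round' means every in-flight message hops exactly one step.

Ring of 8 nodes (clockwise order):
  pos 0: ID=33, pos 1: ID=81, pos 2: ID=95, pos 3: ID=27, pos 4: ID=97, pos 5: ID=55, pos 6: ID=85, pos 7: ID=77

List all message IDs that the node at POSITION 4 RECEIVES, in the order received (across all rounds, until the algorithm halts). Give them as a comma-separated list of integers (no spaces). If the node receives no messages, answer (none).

Answer: 27,95,97

Derivation:
Round 1: pos1(id81) recv 33: drop; pos2(id95) recv 81: drop; pos3(id27) recv 95: fwd; pos4(id97) recv 27: drop; pos5(id55) recv 97: fwd; pos6(id85) recv 55: drop; pos7(id77) recv 85: fwd; pos0(id33) recv 77: fwd
Round 2: pos4(id97) recv 95: drop; pos6(id85) recv 97: fwd; pos0(id33) recv 85: fwd; pos1(id81) recv 77: drop
Round 3: pos7(id77) recv 97: fwd; pos1(id81) recv 85: fwd
Round 4: pos0(id33) recv 97: fwd; pos2(id95) recv 85: drop
Round 5: pos1(id81) recv 97: fwd
Round 6: pos2(id95) recv 97: fwd
Round 7: pos3(id27) recv 97: fwd
Round 8: pos4(id97) recv 97: ELECTED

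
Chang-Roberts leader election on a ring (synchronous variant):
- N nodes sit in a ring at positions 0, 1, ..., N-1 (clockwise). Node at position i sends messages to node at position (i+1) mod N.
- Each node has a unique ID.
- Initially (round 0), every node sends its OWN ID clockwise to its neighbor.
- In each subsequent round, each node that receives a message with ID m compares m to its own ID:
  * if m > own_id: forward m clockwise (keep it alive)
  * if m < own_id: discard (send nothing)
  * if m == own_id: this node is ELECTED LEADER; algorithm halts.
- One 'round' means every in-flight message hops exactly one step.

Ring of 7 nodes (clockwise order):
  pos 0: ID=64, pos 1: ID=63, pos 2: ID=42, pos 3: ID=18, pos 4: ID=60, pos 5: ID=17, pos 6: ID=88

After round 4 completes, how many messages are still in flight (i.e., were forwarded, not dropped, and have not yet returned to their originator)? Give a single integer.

Round 1: pos1(id63) recv 64: fwd; pos2(id42) recv 63: fwd; pos3(id18) recv 42: fwd; pos4(id60) recv 18: drop; pos5(id17) recv 60: fwd; pos6(id88) recv 17: drop; pos0(id64) recv 88: fwd
Round 2: pos2(id42) recv 64: fwd; pos3(id18) recv 63: fwd; pos4(id60) recv 42: drop; pos6(id88) recv 60: drop; pos1(id63) recv 88: fwd
Round 3: pos3(id18) recv 64: fwd; pos4(id60) recv 63: fwd; pos2(id42) recv 88: fwd
Round 4: pos4(id60) recv 64: fwd; pos5(id17) recv 63: fwd; pos3(id18) recv 88: fwd
After round 4: 3 messages still in flight

Answer: 3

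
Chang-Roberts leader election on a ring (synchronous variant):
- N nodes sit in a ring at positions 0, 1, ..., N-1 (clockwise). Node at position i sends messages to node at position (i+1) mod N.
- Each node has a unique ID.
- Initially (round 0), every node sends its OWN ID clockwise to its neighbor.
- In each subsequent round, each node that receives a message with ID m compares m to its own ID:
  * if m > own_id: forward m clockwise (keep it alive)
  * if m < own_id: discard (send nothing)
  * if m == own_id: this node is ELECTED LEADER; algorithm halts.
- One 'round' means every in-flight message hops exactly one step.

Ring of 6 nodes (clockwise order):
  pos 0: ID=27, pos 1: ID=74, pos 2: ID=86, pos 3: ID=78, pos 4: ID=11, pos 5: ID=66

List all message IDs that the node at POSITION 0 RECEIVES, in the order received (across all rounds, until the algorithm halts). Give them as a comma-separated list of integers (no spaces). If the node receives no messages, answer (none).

Round 1: pos1(id74) recv 27: drop; pos2(id86) recv 74: drop; pos3(id78) recv 86: fwd; pos4(id11) recv 78: fwd; pos5(id66) recv 11: drop; pos0(id27) recv 66: fwd
Round 2: pos4(id11) recv 86: fwd; pos5(id66) recv 78: fwd; pos1(id74) recv 66: drop
Round 3: pos5(id66) recv 86: fwd; pos0(id27) recv 78: fwd
Round 4: pos0(id27) recv 86: fwd; pos1(id74) recv 78: fwd
Round 5: pos1(id74) recv 86: fwd; pos2(id86) recv 78: drop
Round 6: pos2(id86) recv 86: ELECTED

Answer: 66,78,86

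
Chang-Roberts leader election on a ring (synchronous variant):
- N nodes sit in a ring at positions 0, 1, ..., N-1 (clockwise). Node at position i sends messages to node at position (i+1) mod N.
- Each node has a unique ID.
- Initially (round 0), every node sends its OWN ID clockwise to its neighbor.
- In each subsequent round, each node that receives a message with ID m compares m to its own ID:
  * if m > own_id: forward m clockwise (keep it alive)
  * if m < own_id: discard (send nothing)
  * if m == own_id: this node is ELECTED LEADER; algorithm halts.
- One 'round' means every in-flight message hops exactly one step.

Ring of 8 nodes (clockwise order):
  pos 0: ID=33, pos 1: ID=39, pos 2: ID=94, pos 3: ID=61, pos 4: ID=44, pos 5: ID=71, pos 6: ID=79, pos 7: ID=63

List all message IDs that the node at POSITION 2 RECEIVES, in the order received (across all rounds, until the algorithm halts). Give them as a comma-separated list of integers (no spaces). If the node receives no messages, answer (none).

Answer: 39,63,79,94

Derivation:
Round 1: pos1(id39) recv 33: drop; pos2(id94) recv 39: drop; pos3(id61) recv 94: fwd; pos4(id44) recv 61: fwd; pos5(id71) recv 44: drop; pos6(id79) recv 71: drop; pos7(id63) recv 79: fwd; pos0(id33) recv 63: fwd
Round 2: pos4(id44) recv 94: fwd; pos5(id71) recv 61: drop; pos0(id33) recv 79: fwd; pos1(id39) recv 63: fwd
Round 3: pos5(id71) recv 94: fwd; pos1(id39) recv 79: fwd; pos2(id94) recv 63: drop
Round 4: pos6(id79) recv 94: fwd; pos2(id94) recv 79: drop
Round 5: pos7(id63) recv 94: fwd
Round 6: pos0(id33) recv 94: fwd
Round 7: pos1(id39) recv 94: fwd
Round 8: pos2(id94) recv 94: ELECTED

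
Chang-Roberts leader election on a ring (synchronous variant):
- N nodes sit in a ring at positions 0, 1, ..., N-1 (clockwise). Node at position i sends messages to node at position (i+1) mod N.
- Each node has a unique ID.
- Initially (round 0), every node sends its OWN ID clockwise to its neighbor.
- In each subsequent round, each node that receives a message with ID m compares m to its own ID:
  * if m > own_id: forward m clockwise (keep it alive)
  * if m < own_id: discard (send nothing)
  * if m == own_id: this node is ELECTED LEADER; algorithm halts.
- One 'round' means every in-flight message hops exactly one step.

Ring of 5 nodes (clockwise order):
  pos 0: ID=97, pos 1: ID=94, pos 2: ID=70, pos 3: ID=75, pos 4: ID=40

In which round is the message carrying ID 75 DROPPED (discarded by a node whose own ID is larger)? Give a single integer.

Round 1: pos1(id94) recv 97: fwd; pos2(id70) recv 94: fwd; pos3(id75) recv 70: drop; pos4(id40) recv 75: fwd; pos0(id97) recv 40: drop
Round 2: pos2(id70) recv 97: fwd; pos3(id75) recv 94: fwd; pos0(id97) recv 75: drop
Round 3: pos3(id75) recv 97: fwd; pos4(id40) recv 94: fwd
Round 4: pos4(id40) recv 97: fwd; pos0(id97) recv 94: drop
Round 5: pos0(id97) recv 97: ELECTED
Message ID 75 originates at pos 3; dropped at pos 0 in round 2

Answer: 2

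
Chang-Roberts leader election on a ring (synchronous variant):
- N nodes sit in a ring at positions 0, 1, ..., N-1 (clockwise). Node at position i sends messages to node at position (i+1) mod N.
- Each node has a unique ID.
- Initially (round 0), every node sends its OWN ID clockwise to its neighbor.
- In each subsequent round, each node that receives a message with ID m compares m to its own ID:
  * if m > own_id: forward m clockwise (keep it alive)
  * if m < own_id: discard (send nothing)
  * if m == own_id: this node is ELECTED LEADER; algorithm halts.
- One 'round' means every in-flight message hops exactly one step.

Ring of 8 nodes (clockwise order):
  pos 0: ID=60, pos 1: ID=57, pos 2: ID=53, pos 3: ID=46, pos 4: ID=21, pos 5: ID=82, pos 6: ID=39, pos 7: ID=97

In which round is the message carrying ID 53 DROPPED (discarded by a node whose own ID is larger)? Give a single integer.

Answer: 3

Derivation:
Round 1: pos1(id57) recv 60: fwd; pos2(id53) recv 57: fwd; pos3(id46) recv 53: fwd; pos4(id21) recv 46: fwd; pos5(id82) recv 21: drop; pos6(id39) recv 82: fwd; pos7(id97) recv 39: drop; pos0(id60) recv 97: fwd
Round 2: pos2(id53) recv 60: fwd; pos3(id46) recv 57: fwd; pos4(id21) recv 53: fwd; pos5(id82) recv 46: drop; pos7(id97) recv 82: drop; pos1(id57) recv 97: fwd
Round 3: pos3(id46) recv 60: fwd; pos4(id21) recv 57: fwd; pos5(id82) recv 53: drop; pos2(id53) recv 97: fwd
Round 4: pos4(id21) recv 60: fwd; pos5(id82) recv 57: drop; pos3(id46) recv 97: fwd
Round 5: pos5(id82) recv 60: drop; pos4(id21) recv 97: fwd
Round 6: pos5(id82) recv 97: fwd
Round 7: pos6(id39) recv 97: fwd
Round 8: pos7(id97) recv 97: ELECTED
Message ID 53 originates at pos 2; dropped at pos 5 in round 3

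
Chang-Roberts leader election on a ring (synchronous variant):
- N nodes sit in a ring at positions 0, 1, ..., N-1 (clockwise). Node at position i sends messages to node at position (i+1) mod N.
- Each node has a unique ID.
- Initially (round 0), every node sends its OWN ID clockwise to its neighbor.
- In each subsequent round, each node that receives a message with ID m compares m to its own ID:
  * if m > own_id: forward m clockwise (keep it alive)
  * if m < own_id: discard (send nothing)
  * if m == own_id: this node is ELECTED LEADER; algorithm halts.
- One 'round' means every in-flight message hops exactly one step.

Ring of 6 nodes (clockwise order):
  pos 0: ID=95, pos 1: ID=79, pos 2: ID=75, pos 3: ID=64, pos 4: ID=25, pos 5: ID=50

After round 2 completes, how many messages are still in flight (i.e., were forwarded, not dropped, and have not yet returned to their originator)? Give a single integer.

Round 1: pos1(id79) recv 95: fwd; pos2(id75) recv 79: fwd; pos3(id64) recv 75: fwd; pos4(id25) recv 64: fwd; pos5(id50) recv 25: drop; pos0(id95) recv 50: drop
Round 2: pos2(id75) recv 95: fwd; pos3(id64) recv 79: fwd; pos4(id25) recv 75: fwd; pos5(id50) recv 64: fwd
After round 2: 4 messages still in flight

Answer: 4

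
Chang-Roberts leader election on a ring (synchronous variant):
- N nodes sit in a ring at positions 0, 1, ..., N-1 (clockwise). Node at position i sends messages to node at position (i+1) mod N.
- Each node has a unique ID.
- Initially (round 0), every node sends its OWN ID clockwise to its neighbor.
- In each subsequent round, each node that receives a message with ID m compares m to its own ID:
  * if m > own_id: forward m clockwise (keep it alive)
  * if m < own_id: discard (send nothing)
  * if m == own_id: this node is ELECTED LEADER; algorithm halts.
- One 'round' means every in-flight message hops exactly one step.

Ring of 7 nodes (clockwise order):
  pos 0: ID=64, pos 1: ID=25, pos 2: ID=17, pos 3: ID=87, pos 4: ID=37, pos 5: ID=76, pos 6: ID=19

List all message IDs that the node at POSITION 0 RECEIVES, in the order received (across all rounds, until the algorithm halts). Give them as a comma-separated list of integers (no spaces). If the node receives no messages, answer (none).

Round 1: pos1(id25) recv 64: fwd; pos2(id17) recv 25: fwd; pos3(id87) recv 17: drop; pos4(id37) recv 87: fwd; pos5(id76) recv 37: drop; pos6(id19) recv 76: fwd; pos0(id64) recv 19: drop
Round 2: pos2(id17) recv 64: fwd; pos3(id87) recv 25: drop; pos5(id76) recv 87: fwd; pos0(id64) recv 76: fwd
Round 3: pos3(id87) recv 64: drop; pos6(id19) recv 87: fwd; pos1(id25) recv 76: fwd
Round 4: pos0(id64) recv 87: fwd; pos2(id17) recv 76: fwd
Round 5: pos1(id25) recv 87: fwd; pos3(id87) recv 76: drop
Round 6: pos2(id17) recv 87: fwd
Round 7: pos3(id87) recv 87: ELECTED

Answer: 19,76,87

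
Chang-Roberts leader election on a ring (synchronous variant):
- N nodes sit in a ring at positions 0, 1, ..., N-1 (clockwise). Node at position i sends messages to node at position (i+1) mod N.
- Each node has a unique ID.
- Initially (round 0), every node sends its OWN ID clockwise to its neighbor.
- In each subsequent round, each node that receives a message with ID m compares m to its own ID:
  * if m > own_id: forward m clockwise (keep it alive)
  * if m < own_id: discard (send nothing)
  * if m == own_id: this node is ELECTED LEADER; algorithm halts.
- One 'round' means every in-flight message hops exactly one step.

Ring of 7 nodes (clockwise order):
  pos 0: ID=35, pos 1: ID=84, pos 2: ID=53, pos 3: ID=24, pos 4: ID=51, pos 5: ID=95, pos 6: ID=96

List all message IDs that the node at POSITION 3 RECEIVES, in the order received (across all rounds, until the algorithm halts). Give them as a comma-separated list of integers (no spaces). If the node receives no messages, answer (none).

Round 1: pos1(id84) recv 35: drop; pos2(id53) recv 84: fwd; pos3(id24) recv 53: fwd; pos4(id51) recv 24: drop; pos5(id95) recv 51: drop; pos6(id96) recv 95: drop; pos0(id35) recv 96: fwd
Round 2: pos3(id24) recv 84: fwd; pos4(id51) recv 53: fwd; pos1(id84) recv 96: fwd
Round 3: pos4(id51) recv 84: fwd; pos5(id95) recv 53: drop; pos2(id53) recv 96: fwd
Round 4: pos5(id95) recv 84: drop; pos3(id24) recv 96: fwd
Round 5: pos4(id51) recv 96: fwd
Round 6: pos5(id95) recv 96: fwd
Round 7: pos6(id96) recv 96: ELECTED

Answer: 53,84,96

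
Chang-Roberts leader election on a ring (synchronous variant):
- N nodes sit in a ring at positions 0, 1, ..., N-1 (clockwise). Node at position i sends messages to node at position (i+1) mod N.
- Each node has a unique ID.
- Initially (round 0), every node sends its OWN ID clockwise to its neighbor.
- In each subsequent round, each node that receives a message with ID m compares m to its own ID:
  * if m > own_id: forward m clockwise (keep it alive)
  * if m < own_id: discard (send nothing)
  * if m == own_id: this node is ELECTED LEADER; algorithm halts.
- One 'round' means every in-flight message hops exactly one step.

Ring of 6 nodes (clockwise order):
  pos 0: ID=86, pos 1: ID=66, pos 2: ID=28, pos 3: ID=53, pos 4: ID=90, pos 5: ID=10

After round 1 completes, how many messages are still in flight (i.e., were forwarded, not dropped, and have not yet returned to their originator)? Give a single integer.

Round 1: pos1(id66) recv 86: fwd; pos2(id28) recv 66: fwd; pos3(id53) recv 28: drop; pos4(id90) recv 53: drop; pos5(id10) recv 90: fwd; pos0(id86) recv 10: drop
After round 1: 3 messages still in flight

Answer: 3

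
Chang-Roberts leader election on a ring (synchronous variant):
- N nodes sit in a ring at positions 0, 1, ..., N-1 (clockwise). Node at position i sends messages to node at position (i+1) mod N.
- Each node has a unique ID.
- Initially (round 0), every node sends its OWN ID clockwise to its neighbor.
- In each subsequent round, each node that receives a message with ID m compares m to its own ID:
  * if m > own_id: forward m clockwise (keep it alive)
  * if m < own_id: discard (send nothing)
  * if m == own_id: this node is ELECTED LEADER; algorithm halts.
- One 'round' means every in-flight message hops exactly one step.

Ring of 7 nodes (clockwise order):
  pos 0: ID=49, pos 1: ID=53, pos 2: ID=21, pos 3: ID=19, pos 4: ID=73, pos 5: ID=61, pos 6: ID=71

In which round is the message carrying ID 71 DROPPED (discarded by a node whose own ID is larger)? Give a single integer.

Round 1: pos1(id53) recv 49: drop; pos2(id21) recv 53: fwd; pos3(id19) recv 21: fwd; pos4(id73) recv 19: drop; pos5(id61) recv 73: fwd; pos6(id71) recv 61: drop; pos0(id49) recv 71: fwd
Round 2: pos3(id19) recv 53: fwd; pos4(id73) recv 21: drop; pos6(id71) recv 73: fwd; pos1(id53) recv 71: fwd
Round 3: pos4(id73) recv 53: drop; pos0(id49) recv 73: fwd; pos2(id21) recv 71: fwd
Round 4: pos1(id53) recv 73: fwd; pos3(id19) recv 71: fwd
Round 5: pos2(id21) recv 73: fwd; pos4(id73) recv 71: drop
Round 6: pos3(id19) recv 73: fwd
Round 7: pos4(id73) recv 73: ELECTED
Message ID 71 originates at pos 6; dropped at pos 4 in round 5

Answer: 5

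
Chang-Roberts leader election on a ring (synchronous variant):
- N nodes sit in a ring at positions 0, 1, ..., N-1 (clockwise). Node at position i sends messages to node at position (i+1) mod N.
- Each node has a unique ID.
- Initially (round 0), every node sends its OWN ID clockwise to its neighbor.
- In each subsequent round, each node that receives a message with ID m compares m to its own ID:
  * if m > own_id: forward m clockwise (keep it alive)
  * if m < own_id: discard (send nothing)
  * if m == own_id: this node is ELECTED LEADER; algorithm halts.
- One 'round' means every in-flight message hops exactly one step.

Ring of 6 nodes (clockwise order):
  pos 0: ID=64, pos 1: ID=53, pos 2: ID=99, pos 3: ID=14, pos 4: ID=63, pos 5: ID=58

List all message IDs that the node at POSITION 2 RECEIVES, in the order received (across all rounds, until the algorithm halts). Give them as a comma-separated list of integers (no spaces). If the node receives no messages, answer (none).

Answer: 53,64,99

Derivation:
Round 1: pos1(id53) recv 64: fwd; pos2(id99) recv 53: drop; pos3(id14) recv 99: fwd; pos4(id63) recv 14: drop; pos5(id58) recv 63: fwd; pos0(id64) recv 58: drop
Round 2: pos2(id99) recv 64: drop; pos4(id63) recv 99: fwd; pos0(id64) recv 63: drop
Round 3: pos5(id58) recv 99: fwd
Round 4: pos0(id64) recv 99: fwd
Round 5: pos1(id53) recv 99: fwd
Round 6: pos2(id99) recv 99: ELECTED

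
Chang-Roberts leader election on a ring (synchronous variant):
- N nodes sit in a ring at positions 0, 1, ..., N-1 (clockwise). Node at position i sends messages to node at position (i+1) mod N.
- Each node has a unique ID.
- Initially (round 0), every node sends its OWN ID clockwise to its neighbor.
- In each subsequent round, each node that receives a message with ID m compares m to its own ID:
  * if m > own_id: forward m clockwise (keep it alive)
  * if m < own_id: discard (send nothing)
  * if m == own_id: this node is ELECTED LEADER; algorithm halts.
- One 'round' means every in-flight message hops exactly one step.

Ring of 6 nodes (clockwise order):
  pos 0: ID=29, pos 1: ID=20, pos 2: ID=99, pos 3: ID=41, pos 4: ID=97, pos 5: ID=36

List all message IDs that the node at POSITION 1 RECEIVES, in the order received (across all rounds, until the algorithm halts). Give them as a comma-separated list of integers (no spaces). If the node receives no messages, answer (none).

Round 1: pos1(id20) recv 29: fwd; pos2(id99) recv 20: drop; pos3(id41) recv 99: fwd; pos4(id97) recv 41: drop; pos5(id36) recv 97: fwd; pos0(id29) recv 36: fwd
Round 2: pos2(id99) recv 29: drop; pos4(id97) recv 99: fwd; pos0(id29) recv 97: fwd; pos1(id20) recv 36: fwd
Round 3: pos5(id36) recv 99: fwd; pos1(id20) recv 97: fwd; pos2(id99) recv 36: drop
Round 4: pos0(id29) recv 99: fwd; pos2(id99) recv 97: drop
Round 5: pos1(id20) recv 99: fwd
Round 6: pos2(id99) recv 99: ELECTED

Answer: 29,36,97,99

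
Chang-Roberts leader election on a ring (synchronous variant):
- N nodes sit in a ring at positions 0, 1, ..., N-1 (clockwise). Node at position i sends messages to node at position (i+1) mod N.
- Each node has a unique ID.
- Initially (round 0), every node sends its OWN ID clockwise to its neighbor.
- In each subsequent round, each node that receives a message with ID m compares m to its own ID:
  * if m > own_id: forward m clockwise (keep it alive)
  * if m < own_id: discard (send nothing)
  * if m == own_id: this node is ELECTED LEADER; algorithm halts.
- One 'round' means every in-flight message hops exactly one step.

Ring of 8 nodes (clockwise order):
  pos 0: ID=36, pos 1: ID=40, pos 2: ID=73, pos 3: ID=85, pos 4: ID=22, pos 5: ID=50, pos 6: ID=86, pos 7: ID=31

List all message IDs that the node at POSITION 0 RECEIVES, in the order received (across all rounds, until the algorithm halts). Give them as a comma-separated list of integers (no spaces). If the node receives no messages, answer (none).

Round 1: pos1(id40) recv 36: drop; pos2(id73) recv 40: drop; pos3(id85) recv 73: drop; pos4(id22) recv 85: fwd; pos5(id50) recv 22: drop; pos6(id86) recv 50: drop; pos7(id31) recv 86: fwd; pos0(id36) recv 31: drop
Round 2: pos5(id50) recv 85: fwd; pos0(id36) recv 86: fwd
Round 3: pos6(id86) recv 85: drop; pos1(id40) recv 86: fwd
Round 4: pos2(id73) recv 86: fwd
Round 5: pos3(id85) recv 86: fwd
Round 6: pos4(id22) recv 86: fwd
Round 7: pos5(id50) recv 86: fwd
Round 8: pos6(id86) recv 86: ELECTED

Answer: 31,86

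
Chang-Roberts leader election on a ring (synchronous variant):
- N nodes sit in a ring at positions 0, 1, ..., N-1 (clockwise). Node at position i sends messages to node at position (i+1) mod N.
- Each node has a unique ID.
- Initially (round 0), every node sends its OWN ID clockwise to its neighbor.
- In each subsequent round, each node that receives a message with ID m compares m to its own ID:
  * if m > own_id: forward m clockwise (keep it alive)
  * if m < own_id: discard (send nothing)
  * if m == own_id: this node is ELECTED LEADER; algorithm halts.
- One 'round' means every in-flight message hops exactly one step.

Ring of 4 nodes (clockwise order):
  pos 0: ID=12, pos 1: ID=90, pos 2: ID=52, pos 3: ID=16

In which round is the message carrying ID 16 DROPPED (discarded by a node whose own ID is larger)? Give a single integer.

Answer: 2

Derivation:
Round 1: pos1(id90) recv 12: drop; pos2(id52) recv 90: fwd; pos3(id16) recv 52: fwd; pos0(id12) recv 16: fwd
Round 2: pos3(id16) recv 90: fwd; pos0(id12) recv 52: fwd; pos1(id90) recv 16: drop
Round 3: pos0(id12) recv 90: fwd; pos1(id90) recv 52: drop
Round 4: pos1(id90) recv 90: ELECTED
Message ID 16 originates at pos 3; dropped at pos 1 in round 2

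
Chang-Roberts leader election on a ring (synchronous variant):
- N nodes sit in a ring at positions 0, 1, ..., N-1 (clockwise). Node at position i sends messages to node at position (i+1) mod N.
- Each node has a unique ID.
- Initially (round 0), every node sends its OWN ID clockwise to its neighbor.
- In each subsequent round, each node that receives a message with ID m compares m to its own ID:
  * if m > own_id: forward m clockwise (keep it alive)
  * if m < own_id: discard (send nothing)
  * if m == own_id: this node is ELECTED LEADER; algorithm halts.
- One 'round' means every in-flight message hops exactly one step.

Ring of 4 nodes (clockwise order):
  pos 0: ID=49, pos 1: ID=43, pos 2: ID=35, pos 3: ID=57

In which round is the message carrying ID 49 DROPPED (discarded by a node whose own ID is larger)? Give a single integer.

Round 1: pos1(id43) recv 49: fwd; pos2(id35) recv 43: fwd; pos3(id57) recv 35: drop; pos0(id49) recv 57: fwd
Round 2: pos2(id35) recv 49: fwd; pos3(id57) recv 43: drop; pos1(id43) recv 57: fwd
Round 3: pos3(id57) recv 49: drop; pos2(id35) recv 57: fwd
Round 4: pos3(id57) recv 57: ELECTED
Message ID 49 originates at pos 0; dropped at pos 3 in round 3

Answer: 3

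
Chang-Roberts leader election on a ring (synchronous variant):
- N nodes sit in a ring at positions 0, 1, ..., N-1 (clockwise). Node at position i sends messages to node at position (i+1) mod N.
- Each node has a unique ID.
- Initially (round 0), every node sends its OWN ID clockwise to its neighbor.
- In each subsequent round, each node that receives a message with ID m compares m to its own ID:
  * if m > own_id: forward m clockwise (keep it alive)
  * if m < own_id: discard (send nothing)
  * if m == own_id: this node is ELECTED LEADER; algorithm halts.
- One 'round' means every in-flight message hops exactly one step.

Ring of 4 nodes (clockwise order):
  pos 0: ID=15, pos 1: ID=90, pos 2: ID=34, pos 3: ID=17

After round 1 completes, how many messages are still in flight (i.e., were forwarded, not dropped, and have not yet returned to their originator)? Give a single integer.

Answer: 3

Derivation:
Round 1: pos1(id90) recv 15: drop; pos2(id34) recv 90: fwd; pos3(id17) recv 34: fwd; pos0(id15) recv 17: fwd
After round 1: 3 messages still in flight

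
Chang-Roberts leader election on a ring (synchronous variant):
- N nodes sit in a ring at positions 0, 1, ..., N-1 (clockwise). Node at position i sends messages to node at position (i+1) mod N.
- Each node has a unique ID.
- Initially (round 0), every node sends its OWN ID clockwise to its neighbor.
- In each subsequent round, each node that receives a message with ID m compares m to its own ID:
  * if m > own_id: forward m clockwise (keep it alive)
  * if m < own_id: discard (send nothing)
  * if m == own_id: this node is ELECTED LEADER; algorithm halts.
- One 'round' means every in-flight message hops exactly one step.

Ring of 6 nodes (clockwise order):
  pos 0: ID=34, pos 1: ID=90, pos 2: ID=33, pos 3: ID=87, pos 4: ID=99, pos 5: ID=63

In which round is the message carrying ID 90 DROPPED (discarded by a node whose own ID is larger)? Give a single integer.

Answer: 3

Derivation:
Round 1: pos1(id90) recv 34: drop; pos2(id33) recv 90: fwd; pos3(id87) recv 33: drop; pos4(id99) recv 87: drop; pos5(id63) recv 99: fwd; pos0(id34) recv 63: fwd
Round 2: pos3(id87) recv 90: fwd; pos0(id34) recv 99: fwd; pos1(id90) recv 63: drop
Round 3: pos4(id99) recv 90: drop; pos1(id90) recv 99: fwd
Round 4: pos2(id33) recv 99: fwd
Round 5: pos3(id87) recv 99: fwd
Round 6: pos4(id99) recv 99: ELECTED
Message ID 90 originates at pos 1; dropped at pos 4 in round 3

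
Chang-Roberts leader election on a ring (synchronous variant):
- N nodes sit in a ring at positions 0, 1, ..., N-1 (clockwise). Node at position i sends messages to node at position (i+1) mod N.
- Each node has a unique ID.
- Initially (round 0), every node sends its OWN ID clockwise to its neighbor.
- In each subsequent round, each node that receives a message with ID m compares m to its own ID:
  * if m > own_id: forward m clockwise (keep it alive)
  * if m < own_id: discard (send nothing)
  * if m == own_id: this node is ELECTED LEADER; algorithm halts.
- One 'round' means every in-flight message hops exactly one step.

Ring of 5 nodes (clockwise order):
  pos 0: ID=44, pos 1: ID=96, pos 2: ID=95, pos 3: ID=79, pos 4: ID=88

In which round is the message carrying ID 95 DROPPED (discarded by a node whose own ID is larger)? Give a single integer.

Round 1: pos1(id96) recv 44: drop; pos2(id95) recv 96: fwd; pos3(id79) recv 95: fwd; pos4(id88) recv 79: drop; pos0(id44) recv 88: fwd
Round 2: pos3(id79) recv 96: fwd; pos4(id88) recv 95: fwd; pos1(id96) recv 88: drop
Round 3: pos4(id88) recv 96: fwd; pos0(id44) recv 95: fwd
Round 4: pos0(id44) recv 96: fwd; pos1(id96) recv 95: drop
Round 5: pos1(id96) recv 96: ELECTED
Message ID 95 originates at pos 2; dropped at pos 1 in round 4

Answer: 4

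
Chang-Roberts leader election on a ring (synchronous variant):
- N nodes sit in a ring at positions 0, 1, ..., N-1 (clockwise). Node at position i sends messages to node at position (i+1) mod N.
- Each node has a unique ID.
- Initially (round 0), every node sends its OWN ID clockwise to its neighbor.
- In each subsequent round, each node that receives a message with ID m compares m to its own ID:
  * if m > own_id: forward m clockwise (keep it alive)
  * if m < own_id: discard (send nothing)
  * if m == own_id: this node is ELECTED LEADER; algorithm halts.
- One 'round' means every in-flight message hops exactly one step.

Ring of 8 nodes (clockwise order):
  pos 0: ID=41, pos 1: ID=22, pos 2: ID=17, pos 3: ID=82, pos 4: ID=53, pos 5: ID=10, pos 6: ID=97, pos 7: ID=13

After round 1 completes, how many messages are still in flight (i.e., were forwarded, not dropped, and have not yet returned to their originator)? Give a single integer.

Answer: 5

Derivation:
Round 1: pos1(id22) recv 41: fwd; pos2(id17) recv 22: fwd; pos3(id82) recv 17: drop; pos4(id53) recv 82: fwd; pos5(id10) recv 53: fwd; pos6(id97) recv 10: drop; pos7(id13) recv 97: fwd; pos0(id41) recv 13: drop
After round 1: 5 messages still in flight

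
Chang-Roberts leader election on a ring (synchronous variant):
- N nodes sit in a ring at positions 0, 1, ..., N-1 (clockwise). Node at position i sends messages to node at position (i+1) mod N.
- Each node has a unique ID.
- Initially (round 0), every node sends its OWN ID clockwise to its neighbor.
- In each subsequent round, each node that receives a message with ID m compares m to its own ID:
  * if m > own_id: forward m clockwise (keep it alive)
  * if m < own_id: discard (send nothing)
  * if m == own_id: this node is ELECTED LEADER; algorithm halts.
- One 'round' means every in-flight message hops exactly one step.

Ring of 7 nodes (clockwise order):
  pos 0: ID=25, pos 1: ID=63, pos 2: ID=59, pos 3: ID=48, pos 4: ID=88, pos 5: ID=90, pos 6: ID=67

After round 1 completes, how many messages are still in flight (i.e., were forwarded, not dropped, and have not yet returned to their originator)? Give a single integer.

Answer: 4

Derivation:
Round 1: pos1(id63) recv 25: drop; pos2(id59) recv 63: fwd; pos3(id48) recv 59: fwd; pos4(id88) recv 48: drop; pos5(id90) recv 88: drop; pos6(id67) recv 90: fwd; pos0(id25) recv 67: fwd
After round 1: 4 messages still in flight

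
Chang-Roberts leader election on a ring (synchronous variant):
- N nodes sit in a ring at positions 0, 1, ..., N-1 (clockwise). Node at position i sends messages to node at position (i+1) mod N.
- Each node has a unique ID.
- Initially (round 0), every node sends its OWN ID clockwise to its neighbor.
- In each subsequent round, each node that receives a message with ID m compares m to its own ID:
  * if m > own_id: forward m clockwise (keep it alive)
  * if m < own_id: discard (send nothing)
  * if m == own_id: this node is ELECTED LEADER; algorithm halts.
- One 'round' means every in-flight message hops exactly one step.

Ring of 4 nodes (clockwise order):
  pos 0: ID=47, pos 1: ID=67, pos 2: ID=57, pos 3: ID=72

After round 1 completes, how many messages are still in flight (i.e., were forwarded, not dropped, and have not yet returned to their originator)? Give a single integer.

Answer: 2

Derivation:
Round 1: pos1(id67) recv 47: drop; pos2(id57) recv 67: fwd; pos3(id72) recv 57: drop; pos0(id47) recv 72: fwd
After round 1: 2 messages still in flight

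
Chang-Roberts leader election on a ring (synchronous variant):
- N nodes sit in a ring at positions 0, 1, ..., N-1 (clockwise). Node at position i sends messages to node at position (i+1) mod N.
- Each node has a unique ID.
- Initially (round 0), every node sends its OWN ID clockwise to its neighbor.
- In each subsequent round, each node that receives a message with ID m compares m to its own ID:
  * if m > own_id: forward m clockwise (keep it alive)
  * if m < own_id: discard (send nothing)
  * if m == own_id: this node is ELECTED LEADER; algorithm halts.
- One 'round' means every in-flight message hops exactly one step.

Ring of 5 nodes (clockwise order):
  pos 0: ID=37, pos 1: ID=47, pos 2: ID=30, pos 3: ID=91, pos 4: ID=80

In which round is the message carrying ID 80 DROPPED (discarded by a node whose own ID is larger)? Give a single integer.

Round 1: pos1(id47) recv 37: drop; pos2(id30) recv 47: fwd; pos3(id91) recv 30: drop; pos4(id80) recv 91: fwd; pos0(id37) recv 80: fwd
Round 2: pos3(id91) recv 47: drop; pos0(id37) recv 91: fwd; pos1(id47) recv 80: fwd
Round 3: pos1(id47) recv 91: fwd; pos2(id30) recv 80: fwd
Round 4: pos2(id30) recv 91: fwd; pos3(id91) recv 80: drop
Round 5: pos3(id91) recv 91: ELECTED
Message ID 80 originates at pos 4; dropped at pos 3 in round 4

Answer: 4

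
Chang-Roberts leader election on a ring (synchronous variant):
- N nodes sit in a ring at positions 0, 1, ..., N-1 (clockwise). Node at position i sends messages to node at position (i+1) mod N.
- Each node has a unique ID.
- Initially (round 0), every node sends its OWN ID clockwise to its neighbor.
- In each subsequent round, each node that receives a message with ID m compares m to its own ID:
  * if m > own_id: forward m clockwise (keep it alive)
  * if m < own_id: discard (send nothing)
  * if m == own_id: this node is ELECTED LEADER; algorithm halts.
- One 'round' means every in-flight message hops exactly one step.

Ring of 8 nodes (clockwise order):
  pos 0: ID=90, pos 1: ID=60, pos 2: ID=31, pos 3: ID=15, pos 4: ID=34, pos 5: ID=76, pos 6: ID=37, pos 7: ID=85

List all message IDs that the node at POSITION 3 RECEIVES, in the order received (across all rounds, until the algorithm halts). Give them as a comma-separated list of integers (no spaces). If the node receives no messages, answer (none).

Round 1: pos1(id60) recv 90: fwd; pos2(id31) recv 60: fwd; pos3(id15) recv 31: fwd; pos4(id34) recv 15: drop; pos5(id76) recv 34: drop; pos6(id37) recv 76: fwd; pos7(id85) recv 37: drop; pos0(id90) recv 85: drop
Round 2: pos2(id31) recv 90: fwd; pos3(id15) recv 60: fwd; pos4(id34) recv 31: drop; pos7(id85) recv 76: drop
Round 3: pos3(id15) recv 90: fwd; pos4(id34) recv 60: fwd
Round 4: pos4(id34) recv 90: fwd; pos5(id76) recv 60: drop
Round 5: pos5(id76) recv 90: fwd
Round 6: pos6(id37) recv 90: fwd
Round 7: pos7(id85) recv 90: fwd
Round 8: pos0(id90) recv 90: ELECTED

Answer: 31,60,90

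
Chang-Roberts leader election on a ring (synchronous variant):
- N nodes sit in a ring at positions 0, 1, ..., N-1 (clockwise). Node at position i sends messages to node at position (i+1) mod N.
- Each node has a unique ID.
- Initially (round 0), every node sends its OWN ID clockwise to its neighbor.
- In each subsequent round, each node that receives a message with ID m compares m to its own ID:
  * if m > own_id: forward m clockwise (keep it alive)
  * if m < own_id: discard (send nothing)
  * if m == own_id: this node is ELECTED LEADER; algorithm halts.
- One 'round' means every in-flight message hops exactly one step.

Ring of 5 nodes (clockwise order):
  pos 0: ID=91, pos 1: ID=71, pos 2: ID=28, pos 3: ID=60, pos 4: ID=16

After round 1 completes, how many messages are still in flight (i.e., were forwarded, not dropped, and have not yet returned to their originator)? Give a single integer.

Answer: 3

Derivation:
Round 1: pos1(id71) recv 91: fwd; pos2(id28) recv 71: fwd; pos3(id60) recv 28: drop; pos4(id16) recv 60: fwd; pos0(id91) recv 16: drop
After round 1: 3 messages still in flight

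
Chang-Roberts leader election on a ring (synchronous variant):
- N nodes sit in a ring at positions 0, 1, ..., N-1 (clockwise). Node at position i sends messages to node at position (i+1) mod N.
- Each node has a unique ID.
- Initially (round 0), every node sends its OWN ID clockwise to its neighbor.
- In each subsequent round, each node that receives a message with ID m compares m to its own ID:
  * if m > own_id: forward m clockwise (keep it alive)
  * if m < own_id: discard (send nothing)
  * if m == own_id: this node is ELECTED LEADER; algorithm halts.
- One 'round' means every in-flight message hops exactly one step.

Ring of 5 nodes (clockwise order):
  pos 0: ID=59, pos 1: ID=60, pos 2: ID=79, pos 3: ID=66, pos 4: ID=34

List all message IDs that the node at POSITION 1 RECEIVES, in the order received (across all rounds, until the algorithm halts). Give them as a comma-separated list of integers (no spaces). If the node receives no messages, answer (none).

Answer: 59,66,79

Derivation:
Round 1: pos1(id60) recv 59: drop; pos2(id79) recv 60: drop; pos3(id66) recv 79: fwd; pos4(id34) recv 66: fwd; pos0(id59) recv 34: drop
Round 2: pos4(id34) recv 79: fwd; pos0(id59) recv 66: fwd
Round 3: pos0(id59) recv 79: fwd; pos1(id60) recv 66: fwd
Round 4: pos1(id60) recv 79: fwd; pos2(id79) recv 66: drop
Round 5: pos2(id79) recv 79: ELECTED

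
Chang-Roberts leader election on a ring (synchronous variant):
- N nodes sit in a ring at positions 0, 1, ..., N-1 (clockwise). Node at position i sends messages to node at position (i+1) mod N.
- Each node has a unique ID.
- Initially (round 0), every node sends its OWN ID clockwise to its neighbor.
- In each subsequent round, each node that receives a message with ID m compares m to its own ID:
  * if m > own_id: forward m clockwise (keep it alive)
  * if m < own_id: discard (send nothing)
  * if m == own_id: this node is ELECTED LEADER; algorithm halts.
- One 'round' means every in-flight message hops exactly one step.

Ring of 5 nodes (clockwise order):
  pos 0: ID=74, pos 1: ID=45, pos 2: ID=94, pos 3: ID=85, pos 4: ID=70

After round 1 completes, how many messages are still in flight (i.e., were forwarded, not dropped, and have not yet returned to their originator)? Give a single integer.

Answer: 3

Derivation:
Round 1: pos1(id45) recv 74: fwd; pos2(id94) recv 45: drop; pos3(id85) recv 94: fwd; pos4(id70) recv 85: fwd; pos0(id74) recv 70: drop
After round 1: 3 messages still in flight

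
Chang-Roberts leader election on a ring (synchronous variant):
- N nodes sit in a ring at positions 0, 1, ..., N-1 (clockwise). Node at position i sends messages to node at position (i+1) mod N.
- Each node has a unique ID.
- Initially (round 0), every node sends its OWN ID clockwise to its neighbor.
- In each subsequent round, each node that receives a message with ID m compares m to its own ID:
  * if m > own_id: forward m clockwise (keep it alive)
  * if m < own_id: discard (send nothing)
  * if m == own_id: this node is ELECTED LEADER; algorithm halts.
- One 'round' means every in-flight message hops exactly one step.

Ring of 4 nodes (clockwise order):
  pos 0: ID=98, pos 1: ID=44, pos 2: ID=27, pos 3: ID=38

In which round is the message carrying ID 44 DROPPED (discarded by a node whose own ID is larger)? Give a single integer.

Round 1: pos1(id44) recv 98: fwd; pos2(id27) recv 44: fwd; pos3(id38) recv 27: drop; pos0(id98) recv 38: drop
Round 2: pos2(id27) recv 98: fwd; pos3(id38) recv 44: fwd
Round 3: pos3(id38) recv 98: fwd; pos0(id98) recv 44: drop
Round 4: pos0(id98) recv 98: ELECTED
Message ID 44 originates at pos 1; dropped at pos 0 in round 3

Answer: 3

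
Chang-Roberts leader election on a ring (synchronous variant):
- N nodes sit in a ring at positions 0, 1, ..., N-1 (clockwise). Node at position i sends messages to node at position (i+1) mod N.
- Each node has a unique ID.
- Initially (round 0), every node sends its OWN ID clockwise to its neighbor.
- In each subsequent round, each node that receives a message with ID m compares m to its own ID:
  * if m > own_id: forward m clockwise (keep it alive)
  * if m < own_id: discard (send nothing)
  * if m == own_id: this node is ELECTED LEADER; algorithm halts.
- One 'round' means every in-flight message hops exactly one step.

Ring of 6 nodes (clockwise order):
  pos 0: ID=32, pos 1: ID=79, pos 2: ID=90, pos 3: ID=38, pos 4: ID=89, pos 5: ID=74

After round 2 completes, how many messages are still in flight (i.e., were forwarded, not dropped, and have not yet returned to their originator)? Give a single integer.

Round 1: pos1(id79) recv 32: drop; pos2(id90) recv 79: drop; pos3(id38) recv 90: fwd; pos4(id89) recv 38: drop; pos5(id74) recv 89: fwd; pos0(id32) recv 74: fwd
Round 2: pos4(id89) recv 90: fwd; pos0(id32) recv 89: fwd; pos1(id79) recv 74: drop
After round 2: 2 messages still in flight

Answer: 2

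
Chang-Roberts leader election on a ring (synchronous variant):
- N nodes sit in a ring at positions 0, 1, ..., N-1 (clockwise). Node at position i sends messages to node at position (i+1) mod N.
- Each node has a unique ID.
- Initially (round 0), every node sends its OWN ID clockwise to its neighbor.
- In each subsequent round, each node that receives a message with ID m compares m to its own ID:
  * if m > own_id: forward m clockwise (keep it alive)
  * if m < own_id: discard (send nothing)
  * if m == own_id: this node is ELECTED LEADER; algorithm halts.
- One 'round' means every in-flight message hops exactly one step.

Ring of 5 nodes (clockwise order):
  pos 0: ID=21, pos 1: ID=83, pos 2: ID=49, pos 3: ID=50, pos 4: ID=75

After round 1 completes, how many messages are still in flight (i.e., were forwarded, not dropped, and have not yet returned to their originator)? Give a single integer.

Round 1: pos1(id83) recv 21: drop; pos2(id49) recv 83: fwd; pos3(id50) recv 49: drop; pos4(id75) recv 50: drop; pos0(id21) recv 75: fwd
After round 1: 2 messages still in flight

Answer: 2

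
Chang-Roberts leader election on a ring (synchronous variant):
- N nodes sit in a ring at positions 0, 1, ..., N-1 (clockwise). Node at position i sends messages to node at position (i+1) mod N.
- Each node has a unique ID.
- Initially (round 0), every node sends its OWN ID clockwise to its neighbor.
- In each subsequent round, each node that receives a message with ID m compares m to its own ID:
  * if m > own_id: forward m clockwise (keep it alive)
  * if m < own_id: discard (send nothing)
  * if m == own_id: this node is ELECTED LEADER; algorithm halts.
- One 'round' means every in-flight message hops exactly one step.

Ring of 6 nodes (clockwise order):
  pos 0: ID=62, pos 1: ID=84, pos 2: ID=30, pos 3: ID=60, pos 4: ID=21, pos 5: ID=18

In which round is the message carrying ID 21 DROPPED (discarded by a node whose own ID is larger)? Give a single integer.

Answer: 2

Derivation:
Round 1: pos1(id84) recv 62: drop; pos2(id30) recv 84: fwd; pos3(id60) recv 30: drop; pos4(id21) recv 60: fwd; pos5(id18) recv 21: fwd; pos0(id62) recv 18: drop
Round 2: pos3(id60) recv 84: fwd; pos5(id18) recv 60: fwd; pos0(id62) recv 21: drop
Round 3: pos4(id21) recv 84: fwd; pos0(id62) recv 60: drop
Round 4: pos5(id18) recv 84: fwd
Round 5: pos0(id62) recv 84: fwd
Round 6: pos1(id84) recv 84: ELECTED
Message ID 21 originates at pos 4; dropped at pos 0 in round 2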